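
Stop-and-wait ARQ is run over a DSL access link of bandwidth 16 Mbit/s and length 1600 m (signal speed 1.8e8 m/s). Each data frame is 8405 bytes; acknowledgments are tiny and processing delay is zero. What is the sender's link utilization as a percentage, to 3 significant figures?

t_tx = L/R = 67240/16000000 = 0.0042025 s.
t_prop = 1600/180000000 = 8.88889e-06 s; RTT = 1.77778e-05 s.
Cycle = t_tx + RTT = 0.00422028 s.
Utilization = t_tx / cycle = 0.0042025/0.00422028 = 99.6 %.

99.6 %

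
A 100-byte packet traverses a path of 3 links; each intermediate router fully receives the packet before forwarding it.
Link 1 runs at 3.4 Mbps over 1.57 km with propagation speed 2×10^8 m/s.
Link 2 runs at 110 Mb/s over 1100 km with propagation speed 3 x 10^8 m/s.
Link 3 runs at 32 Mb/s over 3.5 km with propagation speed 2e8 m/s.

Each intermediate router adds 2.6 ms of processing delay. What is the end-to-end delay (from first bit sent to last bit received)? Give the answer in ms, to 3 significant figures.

9.16 ms

L = 100 × 8 = 800 bits.
Transmission delays (L/R per hop): 0.235294, 0.00727273, 0.025 ms; sum = 0.267567 ms.
Propagation delays (d/s per hop): 0.00785, 3.66667, 0.0175 ms; sum = 3.69202 ms.
Processing at 2 router(s): 2 × 2.6 ms = 5.2 ms.
End-to-end = 9.16 ms.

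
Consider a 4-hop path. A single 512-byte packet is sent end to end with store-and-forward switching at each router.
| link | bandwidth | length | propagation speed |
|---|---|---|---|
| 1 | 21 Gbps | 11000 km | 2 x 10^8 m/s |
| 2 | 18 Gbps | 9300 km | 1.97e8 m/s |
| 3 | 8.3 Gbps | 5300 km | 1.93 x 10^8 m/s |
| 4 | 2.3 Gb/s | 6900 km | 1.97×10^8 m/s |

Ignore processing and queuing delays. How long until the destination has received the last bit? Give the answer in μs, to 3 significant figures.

L = 512 × 8 = 4096 bits.
Transmission delays (L/R per hop): 0.195048, 0.227556, 0.493494, 1.78087 μs; sum = 2.69697 μs.
Propagation delays (d/s per hop): 55000, 47208.1, 27461.1, 35025.4 μs; sum = 164695 μs.
End-to-end = 165000 μs.

165000 μs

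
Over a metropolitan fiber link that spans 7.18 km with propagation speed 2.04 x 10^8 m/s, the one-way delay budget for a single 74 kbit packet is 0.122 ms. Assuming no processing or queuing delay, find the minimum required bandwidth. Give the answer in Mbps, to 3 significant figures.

852 Mbps

Propagation delay = 7180 / 204000000 = 0.0351961 ms.
Transmission budget = 0.122 − 0.0351961 = 0.0868039 ms.
R ≥ L / t_tx = 74000 bits / 8.68039e-05 s = 852 Mbps.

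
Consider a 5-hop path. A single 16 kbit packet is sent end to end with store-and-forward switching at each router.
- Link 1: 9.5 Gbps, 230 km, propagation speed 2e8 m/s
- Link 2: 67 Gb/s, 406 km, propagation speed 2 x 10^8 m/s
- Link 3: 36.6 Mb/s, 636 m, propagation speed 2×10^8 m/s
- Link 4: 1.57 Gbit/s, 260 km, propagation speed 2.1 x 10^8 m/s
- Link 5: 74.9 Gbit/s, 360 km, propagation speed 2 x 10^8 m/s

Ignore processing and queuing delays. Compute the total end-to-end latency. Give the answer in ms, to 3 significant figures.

6.67 ms

L = 16000 bits.
Transmission delays (L/R per hop): 0.00168421, 0.000238806, 0.437158, 0.0101911, 0.000213618 ms; sum = 0.449486 ms.
Propagation delays (d/s per hop): 1.15, 2.03, 0.00318, 1.2381, 1.8 ms; sum = 6.22128 ms.
End-to-end = 6.67 ms.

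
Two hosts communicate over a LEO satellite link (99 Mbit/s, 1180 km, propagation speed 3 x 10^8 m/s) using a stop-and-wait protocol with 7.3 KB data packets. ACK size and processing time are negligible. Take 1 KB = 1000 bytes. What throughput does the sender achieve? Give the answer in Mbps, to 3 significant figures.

t_tx = L/R = 58400/99000000 = 0.000589899 s.
t_prop = 1180000/300000000 = 0.00393333 s; RTT = 0.00786667 s.
Cycle = t_tx + RTT = 0.00845657 s.
Throughput = L / cycle = 58400 / 0.00845657 = 6.91 Mbps.

6.91 Mbps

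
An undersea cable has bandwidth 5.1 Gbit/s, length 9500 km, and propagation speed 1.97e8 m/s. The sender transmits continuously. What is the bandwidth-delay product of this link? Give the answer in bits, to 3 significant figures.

Propagation delay = 9500000 / 197000000 = 0.0482234 s.
BDP = R × t_prop = 5100000000 × 0.0482234 = 245939000 bits.

246000000 bits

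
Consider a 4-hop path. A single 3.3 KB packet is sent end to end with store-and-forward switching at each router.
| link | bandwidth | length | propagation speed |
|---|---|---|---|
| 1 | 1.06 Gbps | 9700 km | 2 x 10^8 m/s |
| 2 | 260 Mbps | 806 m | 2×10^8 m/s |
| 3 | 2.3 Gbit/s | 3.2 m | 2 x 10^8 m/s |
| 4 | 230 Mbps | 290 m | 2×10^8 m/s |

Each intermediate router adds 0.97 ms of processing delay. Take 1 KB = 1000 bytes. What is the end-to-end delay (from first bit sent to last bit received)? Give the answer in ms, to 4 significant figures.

51.67 ms

L = 26400 bits.
Transmission delays (L/R per hop): 0.0249057, 0.101538, 0.0114783, 0.114783 ms; sum = 0.252705 ms.
Propagation delays (d/s per hop): 48.5, 0.00403, 1.6e-05, 0.00145 ms; sum = 48.5055 ms.
Processing at 3 router(s): 3 × 0.97 ms = 2.91 ms.
End-to-end = 51.67 ms.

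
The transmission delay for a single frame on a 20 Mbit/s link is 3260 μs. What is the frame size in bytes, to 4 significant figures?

8150 bytes

L = R × t_tx = 20000000 b/s × 0.00326 s = 65200 bits.
In bytes: 65200 / 8 = 8150 bytes.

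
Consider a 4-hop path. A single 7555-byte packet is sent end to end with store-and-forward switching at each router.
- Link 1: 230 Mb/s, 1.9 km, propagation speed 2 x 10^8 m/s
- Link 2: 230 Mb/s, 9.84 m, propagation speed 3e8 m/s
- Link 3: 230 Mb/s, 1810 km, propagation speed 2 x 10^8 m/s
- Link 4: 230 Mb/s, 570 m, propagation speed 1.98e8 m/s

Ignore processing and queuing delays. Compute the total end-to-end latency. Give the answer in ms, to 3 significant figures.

L = 7555 × 8 = 60440 bits.
Transmission delay per hop = L/R = 60440/230000000 = 0.262783 ms; 4 hops → 1.05113 ms.
Propagation delays (d/s per hop): 0.0095, 3.28e-05, 9.05, 0.00287879 ms; sum = 9.06241 ms.
End-to-end = 10.1 ms.

10.1 ms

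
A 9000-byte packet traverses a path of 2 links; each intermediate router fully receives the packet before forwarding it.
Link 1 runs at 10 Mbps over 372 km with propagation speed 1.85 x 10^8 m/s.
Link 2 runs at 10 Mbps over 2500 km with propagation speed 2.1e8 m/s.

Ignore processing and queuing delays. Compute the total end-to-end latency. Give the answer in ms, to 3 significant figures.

L = 9000 × 8 = 72000 bits.
Transmission delay per hop = L/R = 72000/10000000 = 7.2 ms; 2 hops → 14.4 ms.
Propagation delays (d/s per hop): 2.01081, 11.9048 ms; sum = 13.9156 ms.
End-to-end = 28.3 ms.

28.3 ms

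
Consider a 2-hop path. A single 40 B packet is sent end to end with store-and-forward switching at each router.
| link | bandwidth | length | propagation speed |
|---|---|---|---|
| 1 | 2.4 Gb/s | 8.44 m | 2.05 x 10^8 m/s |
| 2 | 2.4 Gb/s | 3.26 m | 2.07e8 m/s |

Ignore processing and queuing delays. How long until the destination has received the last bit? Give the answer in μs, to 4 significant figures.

0.3236 μs

L = 40 × 8 = 320 bits.
Transmission delay per hop = L/R = 320/2400000000 = 0.133333 μs; 2 hops → 0.266667 μs.
Propagation delays (d/s per hop): 0.0411707, 0.0157488 μs; sum = 0.0569195 μs.
End-to-end = 0.3236 μs.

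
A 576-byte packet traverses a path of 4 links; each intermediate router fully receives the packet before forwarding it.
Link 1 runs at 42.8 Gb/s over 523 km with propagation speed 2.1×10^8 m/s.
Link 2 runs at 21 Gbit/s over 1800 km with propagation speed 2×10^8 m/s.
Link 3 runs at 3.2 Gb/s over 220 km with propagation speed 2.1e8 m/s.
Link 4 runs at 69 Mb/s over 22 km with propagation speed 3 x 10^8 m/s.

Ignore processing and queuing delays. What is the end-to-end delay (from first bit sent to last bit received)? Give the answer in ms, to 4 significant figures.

12.68 ms

L = 576 × 8 = 4608 bits.
Transmission delays (L/R per hop): 0.000107664, 0.000219429, 0.00144, 0.0667826 ms; sum = 0.0685497 ms.
Propagation delays (d/s per hop): 2.49048, 9, 1.04762, 0.0733333 ms; sum = 12.6114 ms.
End-to-end = 12.68 ms.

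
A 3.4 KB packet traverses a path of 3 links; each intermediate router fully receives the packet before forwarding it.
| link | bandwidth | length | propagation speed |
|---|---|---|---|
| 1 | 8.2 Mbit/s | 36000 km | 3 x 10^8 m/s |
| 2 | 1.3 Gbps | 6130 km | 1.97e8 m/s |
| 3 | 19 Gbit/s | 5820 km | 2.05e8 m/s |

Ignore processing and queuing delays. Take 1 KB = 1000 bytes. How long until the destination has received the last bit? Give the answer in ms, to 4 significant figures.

182.8 ms

L = 27200 bits.
Transmission delays (L/R per hop): 3.31707, 0.0209231, 0.00143158 ms; sum = 3.33943 ms.
Propagation delays (d/s per hop): 120, 31.1168, 28.3902 ms; sum = 179.507 ms.
End-to-end = 182.8 ms.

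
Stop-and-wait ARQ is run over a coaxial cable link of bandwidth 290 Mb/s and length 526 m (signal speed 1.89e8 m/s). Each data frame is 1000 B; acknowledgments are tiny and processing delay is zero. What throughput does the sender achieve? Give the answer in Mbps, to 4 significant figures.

241.3 Mbps

t_tx = L/R = 8000/290000000 = 2.75862e-05 s.
t_prop = 526/189000000 = 2.78307e-06 s; RTT = 5.56614e-06 s.
Cycle = t_tx + RTT = 3.31523e-05 s.
Throughput = L / cycle = 8000 / 3.31523e-05 = 241.3 Mbps.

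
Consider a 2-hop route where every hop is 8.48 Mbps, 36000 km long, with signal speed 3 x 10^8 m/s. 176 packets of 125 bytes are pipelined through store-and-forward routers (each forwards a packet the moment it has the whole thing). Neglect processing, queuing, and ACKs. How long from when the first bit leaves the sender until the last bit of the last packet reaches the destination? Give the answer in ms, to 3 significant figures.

261 ms

Per-hop transmission t_tx = L/R = 1000/8480000 = 0.117925 ms.
Per-hop propagation t_prop = 36000000/300000000 = 120 ms.
Pipeline fill: first packet needs 2·t_tx to clear all hops; remaining 175 packets each add one t_tx.
Total = (2+176-1)·t_tx + 2·t_prop = 177·0.117925 + 2·120 = 261 ms.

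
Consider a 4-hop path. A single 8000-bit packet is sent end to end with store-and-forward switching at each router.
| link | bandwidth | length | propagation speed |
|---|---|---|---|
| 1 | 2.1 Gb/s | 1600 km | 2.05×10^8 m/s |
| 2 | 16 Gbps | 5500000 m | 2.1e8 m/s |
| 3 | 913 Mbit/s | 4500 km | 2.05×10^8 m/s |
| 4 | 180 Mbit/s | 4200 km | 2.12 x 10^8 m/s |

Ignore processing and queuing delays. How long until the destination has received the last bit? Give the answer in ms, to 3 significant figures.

Transmission delays (L/R per hop): 0.00380952, 0.0005, 0.00876232, 0.0444444 ms; sum = 0.0575163 ms.
Propagation delays (d/s per hop): 7.80488, 26.1905, 21.9512, 19.8113 ms; sum = 75.7579 ms.
End-to-end = 75.8 ms.

75.8 ms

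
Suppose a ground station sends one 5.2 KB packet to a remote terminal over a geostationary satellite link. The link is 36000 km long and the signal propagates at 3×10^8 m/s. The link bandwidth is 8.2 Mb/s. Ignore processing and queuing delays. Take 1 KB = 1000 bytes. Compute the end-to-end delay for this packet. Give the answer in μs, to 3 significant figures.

125000 μs

L = 41600 bits.
Transmission delay = L/R = 41600 / 8.2e+06 = 5073.17 μs.
Propagation delay = d/s = 36000000 m / 300000000 m/s = 120000 μs.
Total = 125000 μs.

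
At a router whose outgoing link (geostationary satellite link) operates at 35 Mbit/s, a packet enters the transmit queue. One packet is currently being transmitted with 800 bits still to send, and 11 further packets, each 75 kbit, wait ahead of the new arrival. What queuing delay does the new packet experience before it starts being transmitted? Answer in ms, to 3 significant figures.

Each queued packet: L/R = 75000/35000000 = 2.14286 ms.
11 queued → 23.5714 ms.
Plus remaining 800 bits of current packet: 0.0228571 ms.
Queuing delay = 23.6 ms.

23.6 ms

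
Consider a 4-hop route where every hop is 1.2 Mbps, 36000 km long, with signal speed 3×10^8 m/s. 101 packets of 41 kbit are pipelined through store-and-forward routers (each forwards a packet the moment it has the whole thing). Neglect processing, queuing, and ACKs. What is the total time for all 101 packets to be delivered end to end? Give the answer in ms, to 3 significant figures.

Per-hop transmission t_tx = L/R = 41000/1200000 = 34.1667 ms.
Per-hop propagation t_prop = 36000000/300000000 = 120 ms.
Pipeline fill: first packet needs 4·t_tx to clear all hops; remaining 100 packets each add one t_tx.
Total = (4+101-1)·t_tx + 4·t_prop = 104·34.1667 + 4·120 = 4030 ms.

4030 ms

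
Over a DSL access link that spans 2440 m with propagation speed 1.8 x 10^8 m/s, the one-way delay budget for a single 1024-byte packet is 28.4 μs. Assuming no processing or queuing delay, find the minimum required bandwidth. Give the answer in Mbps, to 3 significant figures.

L = 8192 bits.
Propagation delay = 2440 / 180000000 = 13.5556 μs.
Transmission budget = 28.4 − 13.5556 = 14.8444 μs.
R ≥ L / t_tx = 8192 bits / 1.48444e-05 s = 552 Mbps.

552 Mbps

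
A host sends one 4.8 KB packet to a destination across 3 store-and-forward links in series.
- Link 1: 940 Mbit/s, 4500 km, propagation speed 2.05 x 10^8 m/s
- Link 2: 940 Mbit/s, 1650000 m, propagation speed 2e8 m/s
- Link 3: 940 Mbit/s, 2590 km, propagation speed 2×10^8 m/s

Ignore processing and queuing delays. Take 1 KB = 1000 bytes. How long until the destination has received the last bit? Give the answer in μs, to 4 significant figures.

L = 38400 bits.
Transmission delay per hop = L/R = 38400/940000000 = 40.8511 μs; 3 hops → 122.553 μs.
Propagation delays (d/s per hop): 21951.2, 8250, 12950 μs; sum = 43151.2 μs.
End-to-end = 43270 μs.

43270 μs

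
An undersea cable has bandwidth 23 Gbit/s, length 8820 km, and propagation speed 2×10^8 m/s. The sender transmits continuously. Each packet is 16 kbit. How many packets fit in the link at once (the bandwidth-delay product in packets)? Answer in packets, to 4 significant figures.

63390 packets

Propagation delay = 8820000 / 200000000 = 0.0441 s.
BDP = R × t_prop = 23000000000 × 0.0441 = 1014300000 bits.
In packets of 16000 bits: 63390 packets.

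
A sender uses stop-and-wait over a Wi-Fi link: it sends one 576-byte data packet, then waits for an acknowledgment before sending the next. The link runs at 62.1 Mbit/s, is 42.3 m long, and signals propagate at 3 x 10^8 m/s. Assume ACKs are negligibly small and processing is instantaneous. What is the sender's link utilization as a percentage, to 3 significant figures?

99.6 %

t_tx = L/R = 4608/62100000 = 7.42029e-05 s.
t_prop = 42.3/300000000 = 1.41e-07 s; RTT = 2.82e-07 s.
Cycle = t_tx + RTT = 7.44849e-05 s.
Utilization = t_tx / cycle = 7.42029e-05/7.44849e-05 = 99.6 %.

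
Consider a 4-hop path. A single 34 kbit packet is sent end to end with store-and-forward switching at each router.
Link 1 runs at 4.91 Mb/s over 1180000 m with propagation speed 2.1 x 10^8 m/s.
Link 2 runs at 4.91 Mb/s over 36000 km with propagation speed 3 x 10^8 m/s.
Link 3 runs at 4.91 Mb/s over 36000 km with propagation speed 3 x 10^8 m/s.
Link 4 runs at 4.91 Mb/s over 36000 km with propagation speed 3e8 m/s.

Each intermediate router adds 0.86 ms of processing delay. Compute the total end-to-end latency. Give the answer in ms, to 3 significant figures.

L = 34000 bits.
Transmission delay per hop = L/R = 34000/4910000 = 6.92464 ms; 4 hops → 27.6986 ms.
Propagation delays (d/s per hop): 5.61905, 120, 120, 120 ms; sum = 365.619 ms.
Processing at 3 router(s): 3 × 0.86 ms = 2.58 ms.
End-to-end = 396 ms.

396 ms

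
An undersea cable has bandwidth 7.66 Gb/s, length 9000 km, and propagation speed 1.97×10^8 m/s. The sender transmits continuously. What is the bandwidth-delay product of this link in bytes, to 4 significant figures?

43740000 bytes

Propagation delay = 9000000 / 197000000 = 0.0456853 s.
BDP = R × t_prop = 7660000000 × 0.0456853 = 349949000 bits.
In bytes: 349949000/8 = 43740000 bytes.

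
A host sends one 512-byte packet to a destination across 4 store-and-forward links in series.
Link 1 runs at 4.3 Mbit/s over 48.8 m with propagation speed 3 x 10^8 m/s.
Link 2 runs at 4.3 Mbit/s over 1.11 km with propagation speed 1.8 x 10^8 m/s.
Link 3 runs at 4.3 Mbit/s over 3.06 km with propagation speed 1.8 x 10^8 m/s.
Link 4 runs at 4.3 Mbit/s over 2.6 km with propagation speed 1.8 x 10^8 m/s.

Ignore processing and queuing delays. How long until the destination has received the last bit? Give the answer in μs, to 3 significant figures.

L = 512 × 8 = 4096 bits.
Transmission delay per hop = L/R = 4096/4300000 = 952.558 μs; 4 hops → 3810.23 μs.
Propagation delays (d/s per hop): 0.162667, 6.16667, 17, 14.4444 μs; sum = 37.7738 μs.
End-to-end = 3850 μs.

3850 μs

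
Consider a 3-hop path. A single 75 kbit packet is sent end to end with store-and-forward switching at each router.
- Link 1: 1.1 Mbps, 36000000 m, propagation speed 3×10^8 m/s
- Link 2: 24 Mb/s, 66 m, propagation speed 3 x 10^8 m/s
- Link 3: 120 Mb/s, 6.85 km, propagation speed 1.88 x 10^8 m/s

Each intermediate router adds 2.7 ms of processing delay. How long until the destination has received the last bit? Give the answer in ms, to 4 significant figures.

197.4 ms

L = 75000 bits.
Transmission delays (L/R per hop): 68.1818, 3.125, 0.625 ms; sum = 71.9318 ms.
Propagation delays (d/s per hop): 120, 0.00022, 0.0364362 ms; sum = 120.037 ms.
Processing at 2 router(s): 2 × 2.7 ms = 5.4 ms.
End-to-end = 197.4 ms.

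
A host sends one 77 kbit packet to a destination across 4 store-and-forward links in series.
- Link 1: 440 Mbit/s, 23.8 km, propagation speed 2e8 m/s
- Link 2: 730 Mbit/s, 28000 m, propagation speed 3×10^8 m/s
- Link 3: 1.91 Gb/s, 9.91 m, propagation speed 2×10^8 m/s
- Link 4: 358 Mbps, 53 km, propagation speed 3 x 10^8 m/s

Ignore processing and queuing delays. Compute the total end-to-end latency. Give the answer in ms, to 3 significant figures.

0.925 ms

L = 77000 bits.
Transmission delays (L/R per hop): 0.175, 0.105479, 0.0403141, 0.215084 ms; sum = 0.535877 ms.
Propagation delays (d/s per hop): 0.119, 0.0933333, 4.955e-05, 0.176667 ms; sum = 0.38905 ms.
End-to-end = 0.925 ms.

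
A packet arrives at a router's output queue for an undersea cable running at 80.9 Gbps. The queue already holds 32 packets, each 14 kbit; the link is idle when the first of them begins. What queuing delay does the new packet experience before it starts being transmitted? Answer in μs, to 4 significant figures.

5.538 μs

Each queued packet: L/R = 14000/80900000000 = 0.173053 μs.
32 queued → 5.5377 μs.
Queuing delay = 5.538 μs.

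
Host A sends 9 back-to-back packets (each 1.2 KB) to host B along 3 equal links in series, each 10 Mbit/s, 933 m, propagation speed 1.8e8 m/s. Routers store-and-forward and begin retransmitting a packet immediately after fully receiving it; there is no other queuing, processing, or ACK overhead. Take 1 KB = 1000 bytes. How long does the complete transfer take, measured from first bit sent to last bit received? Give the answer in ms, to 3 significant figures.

Per-hop transmission t_tx = L/R = 9600/10000000 = 0.96 ms.
Per-hop propagation t_prop = 933/180000000 = 0.00518333 ms.
Pipeline fill: first packet needs 3·t_tx to clear all hops; remaining 8 packets each add one t_tx.
Total = (3+9-1)·t_tx + 3·t_prop = 11·0.96 + 3·0.00518333 = 10.6 ms.

10.6 ms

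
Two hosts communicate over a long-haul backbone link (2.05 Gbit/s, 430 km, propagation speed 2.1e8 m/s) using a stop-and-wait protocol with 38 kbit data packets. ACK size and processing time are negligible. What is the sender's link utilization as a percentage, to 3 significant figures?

0.451 %

t_tx = L/R = 38000/2.05e+09 = 1.85366e-05 s.
t_prop = 430000/210000000 = 0.00204762 s; RTT = 0.00409524 s.
Cycle = t_tx + RTT = 0.00411377 s.
Utilization = t_tx / cycle = 1.85366e-05/0.00411377 = 0.451 %.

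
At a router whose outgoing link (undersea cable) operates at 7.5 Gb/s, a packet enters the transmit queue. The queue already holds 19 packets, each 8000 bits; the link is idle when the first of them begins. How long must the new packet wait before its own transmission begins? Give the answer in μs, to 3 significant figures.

20.3 μs

Each queued packet: L/R = 8000/7500000000 = 1.06667 μs.
19 queued → 20.2667 μs.
Queuing delay = 20.3 μs.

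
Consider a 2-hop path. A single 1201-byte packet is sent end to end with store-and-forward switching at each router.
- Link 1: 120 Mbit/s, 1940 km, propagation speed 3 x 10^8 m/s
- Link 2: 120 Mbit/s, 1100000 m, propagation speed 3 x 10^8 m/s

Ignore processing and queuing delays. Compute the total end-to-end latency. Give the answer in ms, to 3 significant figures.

10.3 ms

L = 1201 × 8 = 9608 bits.
Transmission delay per hop = L/R = 9608/120000000 = 0.0800667 ms; 2 hops → 0.160133 ms.
Propagation delays (d/s per hop): 6.46667, 3.66667 ms; sum = 10.1333 ms.
End-to-end = 10.3 ms.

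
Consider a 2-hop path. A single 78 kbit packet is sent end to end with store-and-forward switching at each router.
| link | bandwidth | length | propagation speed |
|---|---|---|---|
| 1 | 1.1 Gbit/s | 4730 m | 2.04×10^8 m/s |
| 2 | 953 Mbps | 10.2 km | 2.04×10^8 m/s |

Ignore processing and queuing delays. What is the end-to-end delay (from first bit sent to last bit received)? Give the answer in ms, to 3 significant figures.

0.226 ms

L = 78000 bits.
Transmission delays (L/R per hop): 0.0709091, 0.0818468 ms; sum = 0.152756 ms.
Propagation delays (d/s per hop): 0.0231863, 0.05 ms; sum = 0.0731863 ms.
End-to-end = 0.226 ms.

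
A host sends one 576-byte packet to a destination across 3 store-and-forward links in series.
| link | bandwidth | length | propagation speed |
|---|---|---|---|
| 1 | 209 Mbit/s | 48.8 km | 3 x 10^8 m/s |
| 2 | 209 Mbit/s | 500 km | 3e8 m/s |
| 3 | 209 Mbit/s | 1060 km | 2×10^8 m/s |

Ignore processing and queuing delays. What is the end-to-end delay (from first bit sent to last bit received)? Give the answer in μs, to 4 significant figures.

7195 μs

L = 576 × 8 = 4608 bits.
Transmission delay per hop = L/R = 4608/209000000 = 22.0478 μs; 3 hops → 66.1435 μs.
Propagation delays (d/s per hop): 162.667, 1666.67, 5300 μs; sum = 7129.33 μs.
End-to-end = 7195 μs.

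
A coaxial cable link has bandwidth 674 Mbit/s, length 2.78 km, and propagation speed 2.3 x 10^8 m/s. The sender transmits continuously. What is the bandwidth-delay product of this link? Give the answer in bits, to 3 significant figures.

Propagation delay = 2780 / 2.3e+08 = 1.2087e-05 s.
BDP = R × t_prop = 674000000 × 1.2087e-05 = 8146.61 bits.

8150 bits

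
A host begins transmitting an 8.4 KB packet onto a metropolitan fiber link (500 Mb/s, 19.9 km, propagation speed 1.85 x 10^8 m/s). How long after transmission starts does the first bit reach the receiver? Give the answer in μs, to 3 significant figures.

108 μs

First bit experiences only propagation delay: d/s = 19900/185000000 = 108 μs.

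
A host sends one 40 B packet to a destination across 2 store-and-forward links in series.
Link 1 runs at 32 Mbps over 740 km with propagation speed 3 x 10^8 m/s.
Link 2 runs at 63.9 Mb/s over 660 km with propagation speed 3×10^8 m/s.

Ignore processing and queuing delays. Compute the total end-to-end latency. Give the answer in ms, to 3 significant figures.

L = 40 × 8 = 320 bits.
Transmission delays (L/R per hop): 0.01, 0.00500782 ms; sum = 0.0150078 ms.
Propagation delays (d/s per hop): 2.46667, 2.2 ms; sum = 4.66667 ms.
End-to-end = 4.68 ms.

4.68 ms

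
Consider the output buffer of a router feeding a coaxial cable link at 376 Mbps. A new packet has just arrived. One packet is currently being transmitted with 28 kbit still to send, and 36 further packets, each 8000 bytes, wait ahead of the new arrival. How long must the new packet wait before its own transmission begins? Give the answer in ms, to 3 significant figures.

Each queued packet: L/R = 64000/376000000 = 0.170213 ms.
36 queued → 6.12766 ms.
Plus remaining 28000 bits of current packet: 0.0744681 ms.
Queuing delay = 6.20 ms.

6.20 ms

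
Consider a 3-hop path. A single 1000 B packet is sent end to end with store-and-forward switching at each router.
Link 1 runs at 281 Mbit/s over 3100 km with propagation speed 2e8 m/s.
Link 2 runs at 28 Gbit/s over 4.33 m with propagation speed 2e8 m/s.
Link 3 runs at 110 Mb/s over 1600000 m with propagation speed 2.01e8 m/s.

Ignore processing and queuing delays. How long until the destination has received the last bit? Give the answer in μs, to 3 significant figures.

L = 1000 × 8 = 8000 bits.
Transmission delays (L/R per hop): 28.4698, 0.285714, 72.7273 μs; sum = 101.483 μs.
Propagation delays (d/s per hop): 15500, 0.02165, 7960.2 μs; sum = 23460.2 μs.
End-to-end = 23600 μs.

23600 μs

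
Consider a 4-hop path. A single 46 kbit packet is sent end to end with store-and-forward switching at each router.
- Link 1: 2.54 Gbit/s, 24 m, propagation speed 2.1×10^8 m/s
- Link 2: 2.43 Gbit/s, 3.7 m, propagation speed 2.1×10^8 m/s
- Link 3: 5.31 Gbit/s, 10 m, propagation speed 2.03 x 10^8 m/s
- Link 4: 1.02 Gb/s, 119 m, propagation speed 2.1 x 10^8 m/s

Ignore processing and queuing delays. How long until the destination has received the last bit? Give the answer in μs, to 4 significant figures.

91.55 μs

L = 46000 bits.
Transmission delays (L/R per hop): 18.1102, 18.93, 8.6629, 45.098 μs; sum = 90.8012 μs.
Propagation delays (d/s per hop): 0.114286, 0.017619, 0.0492611, 0.566667 μs; sum = 0.747833 μs.
End-to-end = 91.55 μs.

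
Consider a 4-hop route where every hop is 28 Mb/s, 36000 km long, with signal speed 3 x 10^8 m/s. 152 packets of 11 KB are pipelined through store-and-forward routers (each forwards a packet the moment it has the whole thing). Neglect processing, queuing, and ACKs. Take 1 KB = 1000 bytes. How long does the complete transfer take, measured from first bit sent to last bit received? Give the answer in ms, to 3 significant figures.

967 ms

Per-hop transmission t_tx = L/R = 88000/28000000 = 3.14286 ms.
Per-hop propagation t_prop = 36000000/300000000 = 120 ms.
Pipeline fill: first packet needs 4·t_tx to clear all hops; remaining 151 packets each add one t_tx.
Total = (4+152-1)·t_tx + 4·t_prop = 155·3.14286 + 4·120 = 967 ms.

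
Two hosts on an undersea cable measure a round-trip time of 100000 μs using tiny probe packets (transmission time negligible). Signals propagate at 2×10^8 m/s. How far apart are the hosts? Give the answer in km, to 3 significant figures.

One-way propagation = RTT/2 = 50000 μs.
d = s × t = 200000000 × 0.05 = 10000 km.

10000 km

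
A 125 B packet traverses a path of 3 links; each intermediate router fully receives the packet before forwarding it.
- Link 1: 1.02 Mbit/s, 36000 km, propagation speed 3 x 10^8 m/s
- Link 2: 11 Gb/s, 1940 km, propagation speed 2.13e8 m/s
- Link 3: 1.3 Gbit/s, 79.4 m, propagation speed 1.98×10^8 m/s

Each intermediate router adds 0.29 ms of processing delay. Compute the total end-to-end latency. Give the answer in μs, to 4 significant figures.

130700 μs

L = 125 × 8 = 1000 bits.
Transmission delays (L/R per hop): 980.392, 0.0909091, 0.769231 μs; sum = 981.252 μs.
Propagation delays (d/s per hop): 120000, 9107.98, 0.40101 μs; sum = 129108 μs.
Processing at 2 router(s): 2 × 0.29 ms = 580 μs.
End-to-end = 130700 μs.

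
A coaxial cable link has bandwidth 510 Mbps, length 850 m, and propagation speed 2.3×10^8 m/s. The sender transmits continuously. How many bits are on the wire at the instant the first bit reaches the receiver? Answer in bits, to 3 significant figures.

1880 bits

Propagation delay = 850 / 2.3e+08 = 3.69565e-06 s.
BDP = R × t_prop = 510000000 × 3.69565e-06 = 1884.78 bits.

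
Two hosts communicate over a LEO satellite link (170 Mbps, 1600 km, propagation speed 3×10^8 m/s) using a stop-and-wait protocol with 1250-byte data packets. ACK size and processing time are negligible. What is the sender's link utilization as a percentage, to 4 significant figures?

0.5484 %

t_tx = L/R = 10000/170000000 = 5.88235e-05 s.
t_prop = 1600000/300000000 = 0.00533333 s; RTT = 0.0106667 s.
Cycle = t_tx + RTT = 0.0107255 s.
Utilization = t_tx / cycle = 5.88235e-05/0.0107255 = 0.5484 %.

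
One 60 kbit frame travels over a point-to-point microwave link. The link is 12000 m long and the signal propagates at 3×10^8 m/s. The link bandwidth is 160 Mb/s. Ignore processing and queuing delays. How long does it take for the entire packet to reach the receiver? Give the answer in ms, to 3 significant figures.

0.415 ms

L = 60000 bits.
Transmission delay = L/R = 60000 / 160000000 = 0.375 ms.
Propagation delay = d/s = 12000 m / 300000000 m/s = 0.04 ms.
Total = 0.415 ms.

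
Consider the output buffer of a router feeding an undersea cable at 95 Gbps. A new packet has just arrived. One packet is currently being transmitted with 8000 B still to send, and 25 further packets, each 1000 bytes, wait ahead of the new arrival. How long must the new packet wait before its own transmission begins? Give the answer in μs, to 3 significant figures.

Each queued packet: L/R = 8000/95000000000 = 0.0842105 μs.
25 queued → 2.10526 μs.
Plus remaining 64000 bits of current packet: 0.673684 μs.
Queuing delay = 2.78 μs.

2.78 μs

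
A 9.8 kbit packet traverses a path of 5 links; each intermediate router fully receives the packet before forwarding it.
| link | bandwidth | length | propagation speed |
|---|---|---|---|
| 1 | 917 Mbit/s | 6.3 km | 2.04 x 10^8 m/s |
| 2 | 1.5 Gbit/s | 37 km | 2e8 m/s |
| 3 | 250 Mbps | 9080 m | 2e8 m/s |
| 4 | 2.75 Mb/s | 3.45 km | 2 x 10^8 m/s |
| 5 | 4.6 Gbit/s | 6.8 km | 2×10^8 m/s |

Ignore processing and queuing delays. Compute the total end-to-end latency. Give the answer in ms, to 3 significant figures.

3.93 ms

L = 9800 bits.
Transmission delays (L/R per hop): 0.010687, 0.00653333, 0.0392, 3.56364, 0.00213043 ms; sum = 3.62219 ms.
Propagation delays (d/s per hop): 0.0308824, 0.185, 0.0454, 0.01725, 0.034 ms; sum = 0.312532 ms.
End-to-end = 3.93 ms.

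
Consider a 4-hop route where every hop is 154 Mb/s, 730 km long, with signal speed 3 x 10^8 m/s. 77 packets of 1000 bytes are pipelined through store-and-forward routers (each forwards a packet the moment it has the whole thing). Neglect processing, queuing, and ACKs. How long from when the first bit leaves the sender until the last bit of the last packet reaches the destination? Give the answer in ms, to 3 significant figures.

13.9 ms

Per-hop transmission t_tx = L/R = 8000/154000000 = 0.0519481 ms.
Per-hop propagation t_prop = 730000/300000000 = 2.43333 ms.
Pipeline fill: first packet needs 4·t_tx to clear all hops; remaining 76 packets each add one t_tx.
Total = (4+77-1)·t_tx + 4·t_prop = 80·0.0519481 + 4·2.43333 = 13.9 ms.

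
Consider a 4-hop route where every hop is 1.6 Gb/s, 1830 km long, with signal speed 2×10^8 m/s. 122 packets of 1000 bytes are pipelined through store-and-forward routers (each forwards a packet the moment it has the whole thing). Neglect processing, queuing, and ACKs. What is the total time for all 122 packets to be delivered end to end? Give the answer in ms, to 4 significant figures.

37.23 ms

Per-hop transmission t_tx = L/R = 8000/1600000000 = 0.005 ms.
Per-hop propagation t_prop = 1830000/200000000 = 9.15 ms.
Pipeline fill: first packet needs 4·t_tx to clear all hops; remaining 121 packets each add one t_tx.
Total = (4+122-1)·t_tx + 4·t_prop = 125·0.005 + 4·9.15 = 37.23 ms.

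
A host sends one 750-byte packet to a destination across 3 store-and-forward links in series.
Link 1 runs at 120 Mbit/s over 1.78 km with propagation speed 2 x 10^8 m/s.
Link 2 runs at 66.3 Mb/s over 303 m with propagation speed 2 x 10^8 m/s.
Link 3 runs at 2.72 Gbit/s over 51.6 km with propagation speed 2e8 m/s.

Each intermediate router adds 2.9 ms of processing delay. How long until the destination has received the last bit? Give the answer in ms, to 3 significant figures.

L = 750 × 8 = 6000 bits.
Transmission delays (L/R per hop): 0.05, 0.0904977, 0.00220588 ms; sum = 0.142704 ms.
Propagation delays (d/s per hop): 0.0089, 0.001515, 0.258 ms; sum = 0.268415 ms.
Processing at 2 router(s): 2 × 2.9 ms = 5.8 ms.
End-to-end = 6.21 ms.

6.21 ms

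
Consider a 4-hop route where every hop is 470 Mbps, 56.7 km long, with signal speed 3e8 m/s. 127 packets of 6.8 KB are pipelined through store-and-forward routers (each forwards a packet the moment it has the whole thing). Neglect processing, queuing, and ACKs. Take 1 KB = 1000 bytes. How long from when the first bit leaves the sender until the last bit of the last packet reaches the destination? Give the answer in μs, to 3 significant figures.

Per-hop transmission t_tx = L/R = 54400/470000000 = 115.745 μs.
Per-hop propagation t_prop = 56700/300000000 = 189 μs.
Pipeline fill: first packet needs 4·t_tx to clear all hops; remaining 126 packets each add one t_tx.
Total = (4+127-1)·t_tx + 4·t_prop = 130·115.745 + 4·189 = 15800 μs.

15800 μs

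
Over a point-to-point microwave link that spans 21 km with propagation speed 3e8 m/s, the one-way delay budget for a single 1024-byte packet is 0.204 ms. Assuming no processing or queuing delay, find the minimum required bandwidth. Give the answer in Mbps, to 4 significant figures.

L = 8192 bits.
Propagation delay = 21000 / 300000000 = 0.07 ms.
Transmission budget = 0.204 − 0.07 = 0.134 ms.
R ≥ L / t_tx = 8192 bits / 0.000134 s = 61.13 Mbps.

61.13 Mbps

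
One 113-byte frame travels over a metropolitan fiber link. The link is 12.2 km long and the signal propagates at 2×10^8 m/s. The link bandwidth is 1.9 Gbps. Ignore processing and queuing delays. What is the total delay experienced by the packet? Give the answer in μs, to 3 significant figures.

61.5 μs

L = 113 × 8 = 904 bits.
Transmission delay = L/R = 904 / 1900000000 = 0.475789 μs.
Propagation delay = d/s = 12200 m / 200000000 m/s = 61 μs.
Total = 61.5 μs.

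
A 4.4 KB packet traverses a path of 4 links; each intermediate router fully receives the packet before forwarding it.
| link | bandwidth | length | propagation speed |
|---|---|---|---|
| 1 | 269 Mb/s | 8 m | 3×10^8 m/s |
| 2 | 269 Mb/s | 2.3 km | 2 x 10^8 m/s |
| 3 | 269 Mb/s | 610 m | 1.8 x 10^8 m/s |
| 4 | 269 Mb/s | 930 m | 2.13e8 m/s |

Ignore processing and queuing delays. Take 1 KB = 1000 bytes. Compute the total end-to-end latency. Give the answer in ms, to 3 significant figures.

0.543 ms

L = 35200 bits.
Transmission delay per hop = L/R = 35200/269000000 = 0.130855 ms; 4 hops → 0.52342 ms.
Propagation delays (d/s per hop): 2.66667e-05, 0.0115, 0.00338889, 0.0043662 ms; sum = 0.0192818 ms.
End-to-end = 0.543 ms.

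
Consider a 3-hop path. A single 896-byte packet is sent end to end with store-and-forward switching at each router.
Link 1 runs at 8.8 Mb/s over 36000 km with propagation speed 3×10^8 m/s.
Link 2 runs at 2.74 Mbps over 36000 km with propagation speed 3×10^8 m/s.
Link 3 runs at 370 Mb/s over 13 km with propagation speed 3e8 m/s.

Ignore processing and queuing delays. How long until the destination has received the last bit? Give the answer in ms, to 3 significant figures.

L = 896 × 8 = 7168 bits.
Transmission delays (L/R per hop): 0.814545, 2.61606, 0.019373 ms; sum = 3.44998 ms.
Propagation delays (d/s per hop): 120, 120, 0.0433333 ms; sum = 240.043 ms.
End-to-end = 243 ms.

243 ms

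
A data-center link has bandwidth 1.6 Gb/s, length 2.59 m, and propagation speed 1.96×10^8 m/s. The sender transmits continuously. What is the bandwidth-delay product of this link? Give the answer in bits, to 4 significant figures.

21.14 bits

Propagation delay = 2.59 / 196000000 = 1.32143e-08 s.
BDP = R × t_prop = 1600000000 × 1.32143e-08 = 21.1429 bits.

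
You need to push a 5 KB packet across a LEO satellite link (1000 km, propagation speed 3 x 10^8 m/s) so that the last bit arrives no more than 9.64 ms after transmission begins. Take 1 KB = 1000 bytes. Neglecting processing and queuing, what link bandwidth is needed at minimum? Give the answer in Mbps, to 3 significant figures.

L = 40000 bits.
Propagation delay = 1000000 / 300000000 = 3.33333 ms.
Transmission budget = 9.64 − 3.33333 = 6.30667 ms.
R ≥ L / t_tx = 40000 bits / 0.00630667 s = 6.34 Mbps.

6.34 Mbps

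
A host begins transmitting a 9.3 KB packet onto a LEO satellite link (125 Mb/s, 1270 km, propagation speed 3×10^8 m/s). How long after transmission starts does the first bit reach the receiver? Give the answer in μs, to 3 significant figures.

First bit experiences only propagation delay: d/s = 1270000/300000000 = 4230 μs.

4230 μs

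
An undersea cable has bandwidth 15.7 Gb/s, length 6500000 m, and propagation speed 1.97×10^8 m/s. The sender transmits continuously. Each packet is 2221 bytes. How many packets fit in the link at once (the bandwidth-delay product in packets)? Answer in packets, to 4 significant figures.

Propagation delay = 6500000 / 197000000 = 0.0329949 s.
BDP = R × t_prop = 15700000000 × 0.0329949 = 518020000 bits.
In packets of 17768 bits: 29150 packets.

29150 packets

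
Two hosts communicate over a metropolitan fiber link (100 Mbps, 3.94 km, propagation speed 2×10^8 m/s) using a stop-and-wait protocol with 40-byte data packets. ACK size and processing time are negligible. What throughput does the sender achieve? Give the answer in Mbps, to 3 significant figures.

t_tx = L/R = 320/100000000 = 3.2e-06 s.
t_prop = 3940/200000000 = 1.97e-05 s; RTT = 3.94e-05 s.
Cycle = t_tx + RTT = 4.26e-05 s.
Throughput = L / cycle = 320 / 4.26e-05 = 7.51 Mbps.

7.51 Mbps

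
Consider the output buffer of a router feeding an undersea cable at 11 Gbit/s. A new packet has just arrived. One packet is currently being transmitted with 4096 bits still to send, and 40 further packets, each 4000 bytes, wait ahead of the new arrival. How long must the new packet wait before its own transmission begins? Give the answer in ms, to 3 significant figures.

0.117 ms

Each queued packet: L/R = 32000/11000000000 = 0.00290909 ms.
40 queued → 0.116364 ms.
Plus remaining 4096 bits of current packet: 0.000372364 ms.
Queuing delay = 0.117 ms.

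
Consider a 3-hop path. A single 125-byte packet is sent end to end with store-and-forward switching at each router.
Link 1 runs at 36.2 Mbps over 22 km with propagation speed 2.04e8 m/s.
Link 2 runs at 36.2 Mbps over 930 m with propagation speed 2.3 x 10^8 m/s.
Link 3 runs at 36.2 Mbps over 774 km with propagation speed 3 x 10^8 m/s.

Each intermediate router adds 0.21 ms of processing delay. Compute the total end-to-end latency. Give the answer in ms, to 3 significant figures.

L = 125 × 8 = 1000 bits.
Transmission delay per hop = L/R = 1000/36200000 = 0.0276243 ms; 3 hops → 0.0828729 ms.
Propagation delays (d/s per hop): 0.107843, 0.00404348, 2.58 ms; sum = 2.69189 ms.
Processing at 2 router(s): 2 × 0.21 ms = 0.42 ms.
End-to-end = 3.19 ms.

3.19 ms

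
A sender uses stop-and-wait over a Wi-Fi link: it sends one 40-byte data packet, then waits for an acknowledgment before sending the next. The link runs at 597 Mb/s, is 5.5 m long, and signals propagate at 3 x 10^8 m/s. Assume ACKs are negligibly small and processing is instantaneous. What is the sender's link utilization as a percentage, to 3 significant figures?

93.6 %

t_tx = L/R = 320/597000000 = 5.36013e-07 s.
t_prop = 5.5/300000000 = 1.83333e-08 s; RTT = 3.66667e-08 s.
Cycle = t_tx + RTT = 5.7268e-07 s.
Utilization = t_tx / cycle = 5.36013e-07/5.7268e-07 = 93.6 %.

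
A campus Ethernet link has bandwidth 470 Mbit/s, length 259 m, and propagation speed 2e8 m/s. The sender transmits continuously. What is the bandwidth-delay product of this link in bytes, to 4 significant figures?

76.08 bytes

Propagation delay = 259 / 200000000 = 1.295e-06 s.
BDP = R × t_prop = 470000000 × 1.295e-06 = 608.65 bits.
In bytes: 608.65/8 = 76.08 bytes.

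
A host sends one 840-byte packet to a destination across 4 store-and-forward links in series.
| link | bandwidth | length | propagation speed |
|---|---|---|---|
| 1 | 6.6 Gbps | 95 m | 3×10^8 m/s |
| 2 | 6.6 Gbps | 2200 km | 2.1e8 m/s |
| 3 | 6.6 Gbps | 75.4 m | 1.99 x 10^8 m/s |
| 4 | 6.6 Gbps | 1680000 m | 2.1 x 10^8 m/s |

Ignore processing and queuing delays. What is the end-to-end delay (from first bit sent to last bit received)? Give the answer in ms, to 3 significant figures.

18.5 ms

L = 840 × 8 = 6720 bits.
Transmission delay per hop = L/R = 6720/6600000000 = 0.00101818 ms; 4 hops → 0.00407273 ms.
Propagation delays (d/s per hop): 0.000316667, 10.4762, 0.000378894, 8 ms; sum = 18.4769 ms.
End-to-end = 18.5 ms.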